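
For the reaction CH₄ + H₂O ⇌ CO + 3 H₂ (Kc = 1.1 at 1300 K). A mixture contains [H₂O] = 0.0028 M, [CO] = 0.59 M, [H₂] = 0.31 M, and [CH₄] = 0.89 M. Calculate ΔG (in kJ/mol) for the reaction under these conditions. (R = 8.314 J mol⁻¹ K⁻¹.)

Qc = [CO]·[H₂]³ / ([CH₄]·[H₂O]) = (0.59)·(0.31)³ / ((0.89)·(0.0028)) = 7.05
ΔG = RT ln(Qc/Kc) = (8.314 J mol⁻¹ K⁻¹)(1300 K) × ln(7.05/1.1)
   = (10.81 kJ/mol)(1.858) = 20.1 kJ/mol
ΔG > 0, so the forward reaction is non-spontaneous (proceeds in reverse).

ΔG = 20.1 kJ/mol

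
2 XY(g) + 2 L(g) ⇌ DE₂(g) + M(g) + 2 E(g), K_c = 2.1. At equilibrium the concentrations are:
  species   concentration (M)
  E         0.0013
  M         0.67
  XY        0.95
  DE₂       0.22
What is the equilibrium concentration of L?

At equilibrium, K_c = [DE₂]·[M]·[E]² / ([XY]²·[L]²) = 2.1.
(0.22)·(0.67)·(0.0013)² / ((0.95)²·([L])²) = 2.1
[L]² = 1.31×10⁻⁷ ⇒ [L] = 3.6×10⁻⁴ M

[L] = 3.6×10⁻⁴ M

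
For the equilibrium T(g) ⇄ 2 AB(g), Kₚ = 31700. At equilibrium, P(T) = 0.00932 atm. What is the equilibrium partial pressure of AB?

At equilibrium, Kₚ = P(AB)² / P(T) = 31700.
(P(AB))² / (0.00932) = 31700
P(AB)² = 295 ⇒ P(AB) = 17.2 atm

P(AB) = 17.2 atm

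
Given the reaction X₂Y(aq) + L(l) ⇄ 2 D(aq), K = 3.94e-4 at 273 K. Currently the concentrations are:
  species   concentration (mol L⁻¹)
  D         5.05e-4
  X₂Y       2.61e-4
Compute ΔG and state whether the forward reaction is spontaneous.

ΔG = 2.06 kJ/mol; the forward reaction is non-spontaneous

(L is a pure liquid — omitted from Q.)
Q = [D]² / [X₂Y] = (5.05e-4)² / (2.61e-4) = 9.77e-4
ΔG = RT ln(Q/K) = (8.314 J mol⁻¹ K⁻¹)(273 K) × ln(9.77e-4/3.94e-4)
   = (2.270 kJ/mol)(0.9081) = 2.06 kJ/mol
ΔG > 0, so the forward reaction is non-spontaneous (proceeds in reverse).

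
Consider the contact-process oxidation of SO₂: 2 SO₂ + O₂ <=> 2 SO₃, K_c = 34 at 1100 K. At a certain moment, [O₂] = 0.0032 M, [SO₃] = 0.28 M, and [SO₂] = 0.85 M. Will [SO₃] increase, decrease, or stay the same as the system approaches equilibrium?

stay the same

Q_c = [SO₃]² / ([SO₂]²·[O₂]) = (0.28)² / ((0.85)²·(0.0032)) = 34
Q_c = 34 = K_c; the system is at equilibrium.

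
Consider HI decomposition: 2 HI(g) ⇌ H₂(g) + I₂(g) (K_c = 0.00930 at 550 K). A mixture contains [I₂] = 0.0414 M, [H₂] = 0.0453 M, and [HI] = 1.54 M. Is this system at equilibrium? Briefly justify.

no; Q < K, reaction proceeds forward

Q_c = [H₂]·[I₂] / [HI]² = (0.0453)·(0.0414) / (1.54)² = 7.91e-4
Q_c = 7.91e-4 < K_c = 0.00930: net forward reaction.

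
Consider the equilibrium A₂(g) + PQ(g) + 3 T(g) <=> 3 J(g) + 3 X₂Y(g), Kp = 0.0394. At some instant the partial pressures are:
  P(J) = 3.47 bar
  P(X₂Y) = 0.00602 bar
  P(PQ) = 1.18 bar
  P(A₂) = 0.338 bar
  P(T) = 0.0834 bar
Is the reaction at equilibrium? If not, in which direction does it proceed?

Qp = P(J)³·P(X₂Y)³ / (P(A₂)·P(PQ)·P(T)³) = (3.47)³·(0.00602)³ / ((0.338)·(1.18)·(0.0834)³) = 0.0394
Qp = 0.0394 = Kp, so the system is already at equilibrium.

at equilibrium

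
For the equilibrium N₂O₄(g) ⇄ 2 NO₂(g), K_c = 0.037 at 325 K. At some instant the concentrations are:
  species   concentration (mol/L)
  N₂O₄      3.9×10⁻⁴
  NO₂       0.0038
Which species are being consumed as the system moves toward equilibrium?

none (at equilibrium)

Q_c = [NO₂]² / [N₂O₄] = (0.0038)² / (3.9×10⁻⁴) = 0.037
Q_c = 0.037 = K_c; the system is at equilibrium.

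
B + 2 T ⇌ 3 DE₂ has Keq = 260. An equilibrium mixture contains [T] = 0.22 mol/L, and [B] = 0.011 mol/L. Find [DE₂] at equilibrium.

[DE₂] = 0.52 mol/L

At equilibrium, Keq = [DE₂]³ / ([B]·[T]²) = 260.
([DE₂])³ / ((0.011)·(0.22)²) = 260
[DE₂]³ = 0.138 ⇒ [DE₂] = 0.52 mol/L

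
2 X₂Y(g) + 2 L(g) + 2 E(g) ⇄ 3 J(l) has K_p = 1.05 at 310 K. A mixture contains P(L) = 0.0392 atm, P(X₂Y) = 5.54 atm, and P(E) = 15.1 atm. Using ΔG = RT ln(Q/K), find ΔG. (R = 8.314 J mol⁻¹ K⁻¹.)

ΔG = -6.25 kJ/mol

(J is a pure liquid — omitted from Q_p.)
Q_p = 1 / (P(X₂Y)²·P(L)²·P(E)²) = 1 / ((5.54)²·(0.0392)²·(15.1)²) = 0.0930
ΔG = RT ln(Q_p/K_p) = (8.314 J mol⁻¹ K⁻¹)(310 K) × ln(0.0930/1.05)
   = (2.577 kJ/mol)(-2.424) = -6.25 kJ/mol
ΔG < 0, so the forward reaction is spontaneous (proceeds forward).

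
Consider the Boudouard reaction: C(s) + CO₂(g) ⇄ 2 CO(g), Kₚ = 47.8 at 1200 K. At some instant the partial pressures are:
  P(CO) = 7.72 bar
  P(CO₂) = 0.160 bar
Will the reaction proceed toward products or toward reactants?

(C is a pure solid — omitted from Qₚ.)
Qₚ = P(CO)² / P(CO₂) = (7.72)² / (0.160) = 372
Qₚ = 372 > Kₚ = 47.8, so the reverse reaction proceeds.

toward reactants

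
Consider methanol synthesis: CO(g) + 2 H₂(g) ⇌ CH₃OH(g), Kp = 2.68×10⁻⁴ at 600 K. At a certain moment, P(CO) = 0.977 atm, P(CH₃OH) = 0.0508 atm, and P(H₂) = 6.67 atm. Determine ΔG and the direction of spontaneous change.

Qp = P(CH₃OH) / (P(CO)·P(H₂)²) = (0.0508) / ((0.977)·(6.67)²) = 0.00117
ΔG = RT ln(Qp/Kp) = (8.314 J mol⁻¹ K⁻¹)(600 K) × ln(0.00117/2.68×10⁻⁴)
   = (4.988 kJ/mol)(1.474) = 7.35 kJ/mol
ΔG > 0, so the forward reaction is non-spontaneous (proceeds in reverse).

ΔG = 7.35 kJ/mol; the forward reaction is non-spontaneous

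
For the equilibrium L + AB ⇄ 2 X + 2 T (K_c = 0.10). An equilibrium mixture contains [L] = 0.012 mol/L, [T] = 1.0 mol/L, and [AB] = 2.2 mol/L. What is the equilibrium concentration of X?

[X] = 0.051 mol/L

At equilibrium, K_c = [X]²·[T]² / ([L]·[AB]) = 0.10.
([X])²·(1.0)² / ((0.012)·(2.2)) = 0.10
[X]² = 0.00264 ⇒ [X] = 0.051 mol/L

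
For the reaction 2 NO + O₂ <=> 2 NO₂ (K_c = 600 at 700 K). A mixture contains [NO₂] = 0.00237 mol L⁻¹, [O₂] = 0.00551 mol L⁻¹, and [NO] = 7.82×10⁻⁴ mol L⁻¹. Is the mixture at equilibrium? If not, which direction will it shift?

no; Q > K, reaction proceeds in reverse

Q_c = [NO₂]² / ([NO]²·[O₂]) = (0.00237)² / ((7.82×10⁻⁴)²·(0.00551)) = 1670
Q_c = 1670 > K_c = 600: net reverse reaction.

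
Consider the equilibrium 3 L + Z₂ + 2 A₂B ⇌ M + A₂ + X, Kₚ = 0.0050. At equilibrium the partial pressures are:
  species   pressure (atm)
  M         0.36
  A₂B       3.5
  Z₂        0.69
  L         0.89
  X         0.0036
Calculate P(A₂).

At equilibrium, Kₚ = P(M)·P(A₂)·P(X) / (P(L)³·P(Z₂)·P(A₂B)²) = 0.0050.
(0.36)·(P(A₂))·(0.0036) / ((0.89)³·(0.69)·(3.5)²) = 0.0050
P(A₂) = 23.0 = 23 atm

P(A₂) = 23 atm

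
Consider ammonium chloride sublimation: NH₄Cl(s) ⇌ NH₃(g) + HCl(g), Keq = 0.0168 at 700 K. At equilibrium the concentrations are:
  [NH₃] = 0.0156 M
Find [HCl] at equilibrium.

[HCl] = 1.08 M

(NH₄Cl is a pure solid — omitted from Keq.)
At equilibrium, Keq = [NH₃]·[HCl] = 0.0168.
(0.0156)·([HCl]) = 0.0168
[HCl] = 1.08 M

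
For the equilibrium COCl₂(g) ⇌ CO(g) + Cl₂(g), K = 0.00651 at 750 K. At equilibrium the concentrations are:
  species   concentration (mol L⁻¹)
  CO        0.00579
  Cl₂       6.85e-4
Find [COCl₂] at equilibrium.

[COCl₂] = 6.09e-4 mol L⁻¹

At equilibrium, K = [CO]·[Cl₂] / [COCl₂] = 0.00651.
(0.00579)·(6.85e-4) / ([COCl₂]) = 0.00651
[COCl₂] = 6.09e-4 mol L⁻¹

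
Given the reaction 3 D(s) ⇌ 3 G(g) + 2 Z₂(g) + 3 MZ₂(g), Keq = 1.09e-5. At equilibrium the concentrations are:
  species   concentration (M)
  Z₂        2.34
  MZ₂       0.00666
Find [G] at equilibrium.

(D is a pure solid — omitted from Keq.)
At equilibrium, Keq = [G]³·[Z₂]²·[MZ₂]³ = 1.09e-5.
([G])³·(2.34)²·(0.00666)³ = 1.09e-5
[G]³ = 6.74 ⇒ [G] = 1.89 M

[G] = 1.89 M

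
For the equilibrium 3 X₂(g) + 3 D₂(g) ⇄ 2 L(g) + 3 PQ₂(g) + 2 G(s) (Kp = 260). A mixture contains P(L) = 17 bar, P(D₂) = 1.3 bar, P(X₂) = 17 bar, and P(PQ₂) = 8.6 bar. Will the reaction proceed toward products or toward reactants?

(G is a pure solid — omitted from Qp.)
Qp = P(L)²·P(PQ₂)³ / (P(X₂)³·P(D₂)³) = (17)²·(8.6)³ / ((17)³·(1.3)³) = 17
Qp = 17 < Kp = 260, so the forward reaction proceeds.

in the forward direction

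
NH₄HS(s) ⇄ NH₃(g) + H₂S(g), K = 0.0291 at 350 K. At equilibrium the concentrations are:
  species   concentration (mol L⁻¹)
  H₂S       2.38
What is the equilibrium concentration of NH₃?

[NH₃] = 0.0122 mol L⁻¹

(NH₄HS is a pure solid — omitted from K.)
At equilibrium, K = [NH₃]·[H₂S] = 0.0291.
([NH₃])·(2.38) = 0.0291
[NH₃] = 0.0122 mol L⁻¹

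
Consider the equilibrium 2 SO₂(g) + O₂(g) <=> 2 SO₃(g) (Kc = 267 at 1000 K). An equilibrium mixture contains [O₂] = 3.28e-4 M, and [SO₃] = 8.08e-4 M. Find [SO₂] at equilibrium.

At equilibrium, Kc = [SO₃]² / ([SO₂]²·[O₂]) = 267.
(8.08e-4)² / (([SO₂])²·(3.28e-4)) = 267
[SO₂]² = 7.45e-6 ⇒ [SO₂] = 0.00273 M

[SO₂] = 0.00273 M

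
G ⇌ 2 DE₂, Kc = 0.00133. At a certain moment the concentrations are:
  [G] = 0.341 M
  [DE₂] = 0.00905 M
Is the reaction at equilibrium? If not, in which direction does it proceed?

in the forward direction

Qc = [DE₂]² / [G] = (0.00905)² / (0.341) = 2.40e-4
Qc = 2.40e-4 < Kc = 0.00133, so the forward reaction proceeds.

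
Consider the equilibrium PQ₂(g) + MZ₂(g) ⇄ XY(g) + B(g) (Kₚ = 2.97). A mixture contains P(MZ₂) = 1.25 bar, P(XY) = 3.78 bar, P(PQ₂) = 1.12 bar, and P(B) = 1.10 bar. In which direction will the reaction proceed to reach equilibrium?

no net change (already at equilibrium)

Qₚ = P(XY)·P(B) / (P(PQ₂)·P(MZ₂)) = (3.78)·(1.10) / ((1.12)·(1.25)) = 2.97
Qₚ = 2.97 = Kₚ, so the system is already at equilibrium.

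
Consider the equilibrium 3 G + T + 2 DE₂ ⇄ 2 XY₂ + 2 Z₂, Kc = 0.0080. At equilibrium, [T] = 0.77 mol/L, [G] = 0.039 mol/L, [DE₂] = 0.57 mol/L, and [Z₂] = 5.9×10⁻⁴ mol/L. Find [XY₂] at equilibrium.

[XY₂] = 0.58 mol/L

At equilibrium, Kc = [XY₂]²·[Z₂]² / ([G]³·[T]·[DE₂]²) = 0.0080.
([XY₂])²·(5.9×10⁻⁴)² / ((0.039)³·(0.77)·(0.57)²) = 0.0080
[XY₂]² = 0.341 ⇒ [XY₂] = 0.58 mol/L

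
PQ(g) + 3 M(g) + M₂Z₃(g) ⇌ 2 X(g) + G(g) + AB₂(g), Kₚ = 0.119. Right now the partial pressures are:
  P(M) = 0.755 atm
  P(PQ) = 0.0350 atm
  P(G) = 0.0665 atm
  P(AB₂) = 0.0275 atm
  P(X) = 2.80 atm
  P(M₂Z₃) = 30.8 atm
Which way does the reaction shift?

Qₚ = P(X)²·P(G)·P(AB₂) / (P(PQ)·P(M)³·P(M₂Z₃)) = (2.80)²·(0.0665)·(0.0275) / ((0.0350)·(0.755)³·(30.8)) = 0.0309
Qₚ = 0.0309 < Kₚ = 0.119, so the forward reaction proceeds.

in the forward direction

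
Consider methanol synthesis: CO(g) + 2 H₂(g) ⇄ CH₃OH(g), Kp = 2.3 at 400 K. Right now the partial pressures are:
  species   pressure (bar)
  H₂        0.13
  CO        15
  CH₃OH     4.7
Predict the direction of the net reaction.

to the left

Qp = P(CH₃OH) / (P(CO)·P(H₂)²) = (4.7) / ((15)·(0.13)²) = 19
Qp = 19 > Kp = 2.3, so the reverse reaction proceeds.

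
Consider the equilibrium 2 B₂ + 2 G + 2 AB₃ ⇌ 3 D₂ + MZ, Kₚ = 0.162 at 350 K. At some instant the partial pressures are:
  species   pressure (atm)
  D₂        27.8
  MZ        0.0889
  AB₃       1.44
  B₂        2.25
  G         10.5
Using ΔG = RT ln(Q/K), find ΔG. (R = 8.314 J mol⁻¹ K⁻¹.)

Qₚ = P(D₂)³·P(MZ) / (P(B₂)²·P(G)²·P(AB₃)²) = (27.8)³·(0.0889) / ((2.25)²·(10.5)²·(1.44)²) = 1.65
ΔG = RT ln(Qₚ/Kₚ) = (8.314 J mol⁻¹ K⁻¹)(350 K) × ln(1.65/0.162)
   = (2.910 kJ/mol)(2.321) = 6.75 kJ/mol
ΔG > 0, so the forward reaction is non-spontaneous (proceeds in reverse).

ΔG = 6.75 kJ/mol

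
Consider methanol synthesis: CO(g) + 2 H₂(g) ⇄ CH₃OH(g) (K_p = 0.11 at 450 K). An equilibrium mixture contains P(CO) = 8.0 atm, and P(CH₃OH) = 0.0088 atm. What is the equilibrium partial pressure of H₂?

P(H₂) = 0.10 atm

At equilibrium, K_p = P(CH₃OH) / (P(CO)·P(H₂)²) = 0.11.
(0.0088) / ((8.0)·(P(H₂))²) = 0.11
P(H₂)² = 0.0100 ⇒ P(H₂) = 0.10 atm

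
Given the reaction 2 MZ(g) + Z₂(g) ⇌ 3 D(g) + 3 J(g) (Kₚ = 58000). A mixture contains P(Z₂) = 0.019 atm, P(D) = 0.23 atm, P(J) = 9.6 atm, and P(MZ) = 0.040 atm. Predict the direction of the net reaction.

Qₚ = P(D)³·P(J)³ / (P(MZ)²·P(Z₂)) = (0.23)³·(9.6)³ / ((0.040)²·(0.019)) = 3.5e5
Qₚ = 3.5e5 > Kₚ = 58000, so the reverse reaction proceeds.

to the left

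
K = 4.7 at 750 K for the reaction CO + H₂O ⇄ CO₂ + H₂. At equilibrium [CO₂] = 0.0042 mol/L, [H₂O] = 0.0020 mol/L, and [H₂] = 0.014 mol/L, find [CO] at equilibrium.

[CO] = 0.0063 mol/L

At equilibrium, K = [CO₂]·[H₂] / ([CO]·[H₂O]) = 4.7.
(0.0042)·(0.014) / (([CO])·(0.0020)) = 4.7
[CO] = 0.00626 = 0.0063 mol/L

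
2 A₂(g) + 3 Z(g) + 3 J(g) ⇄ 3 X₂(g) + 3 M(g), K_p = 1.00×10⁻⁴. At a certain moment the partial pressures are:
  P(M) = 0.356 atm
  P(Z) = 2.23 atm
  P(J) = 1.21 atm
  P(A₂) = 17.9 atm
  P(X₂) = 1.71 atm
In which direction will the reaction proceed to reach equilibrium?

Q_p = P(X₂)³·P(M)³ / (P(A₂)²·P(Z)³·P(J)³) = (1.71)³·(0.356)³ / ((17.9)²·(2.23)³·(1.21)³) = 3.58×10⁻⁵
Q_p = 3.58×10⁻⁵ < K_p = 1.00×10⁻⁴, so the forward reaction proceeds.

forward (toward products)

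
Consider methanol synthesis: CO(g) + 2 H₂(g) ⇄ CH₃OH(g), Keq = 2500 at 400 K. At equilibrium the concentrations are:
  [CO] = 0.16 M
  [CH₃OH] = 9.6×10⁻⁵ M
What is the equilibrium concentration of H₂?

[H₂] = 4.9×10⁻⁴ M

At equilibrium, Keq = [CH₃OH] / ([CO]·[H₂]²) = 2500.
(9.6×10⁻⁵) / ((0.16)·([H₂])²) = 2500
[H₂]² = 2.40×10⁻⁷ ⇒ [H₂] = 4.9×10⁻⁴ M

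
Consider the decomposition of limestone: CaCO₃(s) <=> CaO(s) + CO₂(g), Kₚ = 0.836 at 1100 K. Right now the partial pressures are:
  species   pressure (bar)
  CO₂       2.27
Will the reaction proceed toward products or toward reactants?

(CaCO₃, CaO are pure solids — omitted from Qₚ.)
Qₚ = P(CO₂) = 2.27
Qₚ = 2.27 > Kₚ = 0.836, so the reverse reaction proceeds.

to the left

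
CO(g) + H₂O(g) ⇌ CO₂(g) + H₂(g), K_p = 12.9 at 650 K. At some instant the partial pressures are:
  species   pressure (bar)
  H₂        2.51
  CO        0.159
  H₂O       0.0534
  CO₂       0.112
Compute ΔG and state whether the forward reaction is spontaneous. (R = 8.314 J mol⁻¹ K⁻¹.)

Q_p = P(CO₂)·P(H₂) / (P(CO)·P(H₂O)) = (0.112)·(2.51) / ((0.159)·(0.0534)) = 33.1
ΔG = RT ln(Q_p/K_p) = (8.314 J mol⁻¹ K⁻¹)(650 K) × ln(33.1/12.9)
   = (5.404 kJ/mol)(0.9423) = 5.09 kJ/mol
ΔG > 0, so the forward reaction is non-spontaneous (proceeds in reverse).

ΔG = 5.09 kJ/mol; the forward reaction is non-spontaneous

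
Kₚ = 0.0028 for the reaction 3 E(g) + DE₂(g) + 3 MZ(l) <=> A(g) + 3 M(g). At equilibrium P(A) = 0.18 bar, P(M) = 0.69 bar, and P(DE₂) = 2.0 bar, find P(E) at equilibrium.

(MZ is a pure liquid — omitted from Kₚ.)
At equilibrium, Kₚ = P(A)·P(M)³ / (P(E)³·P(DE₂)) = 0.0028.
(0.18)·(0.69)³ / ((P(E))³·(2.0)) = 0.0028
P(E)³ = 10.6 ⇒ P(E) = 2.2 bar

P(E) = 2.2 bar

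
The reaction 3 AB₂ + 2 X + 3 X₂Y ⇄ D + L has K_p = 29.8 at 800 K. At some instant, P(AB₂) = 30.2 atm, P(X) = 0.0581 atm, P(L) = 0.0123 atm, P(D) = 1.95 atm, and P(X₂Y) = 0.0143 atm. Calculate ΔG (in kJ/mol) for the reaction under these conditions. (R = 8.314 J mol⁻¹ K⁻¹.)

Q_p = P(D)·P(L) / (P(AB₂)³·P(X)²·P(X₂Y)³) = (1.95)·(0.0123) / ((30.2)³·(0.0581)²·(0.0143)³) = 88.2
ΔG = RT ln(Q_p/K_p) = (8.314 J mol⁻¹ K⁻¹)(800 K) × ln(88.2/29.8)
   = (6.651 kJ/mol)(1.085) = 7.22 kJ/mol
ΔG > 0, so the forward reaction is non-spontaneous (proceeds in reverse).

ΔG = 7.22 kJ/mol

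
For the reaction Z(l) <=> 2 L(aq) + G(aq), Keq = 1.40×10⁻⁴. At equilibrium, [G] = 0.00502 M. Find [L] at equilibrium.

(Z is a pure liquid — omitted from Keq.)
At equilibrium, Keq = [L]²·[G] = 1.40×10⁻⁴.
([L])²·(0.00502) = 1.40×10⁻⁴
[L]² = 0.0279 ⇒ [L] = 0.167 M

[L] = 0.167 M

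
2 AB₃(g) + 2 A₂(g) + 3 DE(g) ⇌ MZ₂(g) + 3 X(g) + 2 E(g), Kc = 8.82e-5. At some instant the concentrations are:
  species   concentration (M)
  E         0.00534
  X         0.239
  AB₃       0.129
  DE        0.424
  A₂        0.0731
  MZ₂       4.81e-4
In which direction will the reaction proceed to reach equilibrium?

to the right

Qc = [MZ₂]·[X]³·[E]² / ([AB₃]²·[A₂]²·[DE]³) = (4.81e-4)·(0.239)³·(0.00534)² / ((0.129)²·(0.0731)²·(0.424)³) = 2.76e-5
Qc = 2.76e-5 < Kc = 8.82e-5, so the forward reaction proceeds.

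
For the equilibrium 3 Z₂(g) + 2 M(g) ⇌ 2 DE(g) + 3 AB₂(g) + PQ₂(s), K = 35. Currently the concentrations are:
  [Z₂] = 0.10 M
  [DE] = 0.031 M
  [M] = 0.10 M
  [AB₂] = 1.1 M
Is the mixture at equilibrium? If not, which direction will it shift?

no; Q > K, reaction proceeds in reverse

(PQ₂ is a pure solid — omitted from Q.)
Q = [DE]²·[AB₂]³ / ([Z₂]³·[M]²) = (0.031)²·(1.1)³ / ((0.10)³·(0.10)²) = 130
Q = 130 > K = 35: net reverse reaction.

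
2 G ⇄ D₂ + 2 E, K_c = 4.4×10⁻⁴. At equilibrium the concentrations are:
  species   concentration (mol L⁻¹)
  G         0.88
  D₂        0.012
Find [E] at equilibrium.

At equilibrium, K_c = [D₂]·[E]² / [G]² = 4.4×10⁻⁴.
(0.012)·([E])² / (0.88)² = 4.4×10⁻⁴
[E]² = 0.0284 ⇒ [E] = 0.17 mol L⁻¹

[E] = 0.17 mol L⁻¹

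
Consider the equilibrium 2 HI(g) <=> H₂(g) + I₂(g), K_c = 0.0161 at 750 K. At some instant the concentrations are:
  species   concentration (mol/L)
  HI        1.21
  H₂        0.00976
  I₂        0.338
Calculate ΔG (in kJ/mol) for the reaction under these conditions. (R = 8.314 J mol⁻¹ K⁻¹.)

Q_c = [H₂]·[I₂] / [HI]² = (0.00976)·(0.338) / (1.21)² = 0.00225
ΔG = RT ln(Q_c/K_c) = (8.314 J mol⁻¹ K⁻¹)(750 K) × ln(0.00225/0.0161)
   = (6.236 kJ/mol)(-1.968) = -12.3 kJ/mol
ΔG < 0, so the forward reaction is spontaneous (proceeds forward).

ΔG = -12.3 kJ/mol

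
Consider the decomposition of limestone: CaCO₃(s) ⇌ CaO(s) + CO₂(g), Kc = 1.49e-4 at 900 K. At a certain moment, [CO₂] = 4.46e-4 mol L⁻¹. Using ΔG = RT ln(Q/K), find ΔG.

(CaCO₃, CaO are pure solids — omitted from Qc.)
Qc = [CO₂] = 4.46e-4
ΔG = RT ln(Qc/Kc) = (8.314 J mol⁻¹ K⁻¹)(900 K) × ln(4.46e-4/1.49e-4)
   = (7.483 kJ/mol)(1.096) = 8.20 kJ/mol
ΔG > 0, so the forward reaction is non-spontaneous (proceeds in reverse).

ΔG = 8.20 kJ/mol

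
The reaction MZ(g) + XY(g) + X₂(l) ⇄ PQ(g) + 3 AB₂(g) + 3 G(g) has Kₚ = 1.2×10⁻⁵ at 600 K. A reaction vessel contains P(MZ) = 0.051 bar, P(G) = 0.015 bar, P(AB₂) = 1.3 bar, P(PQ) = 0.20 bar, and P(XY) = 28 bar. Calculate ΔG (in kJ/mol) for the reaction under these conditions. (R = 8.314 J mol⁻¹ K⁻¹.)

ΔG = -12.2 kJ/mol

(X₂ is a pure liquid — omitted from Qₚ.)
Qₚ = P(PQ)·P(AB₂)³·P(G)³ / (P(MZ)·P(XY)) = (0.20)·(1.3)³·(0.015)³ / ((0.051)·(28)) = 1.04×10⁻⁶
ΔG = RT ln(Qₚ/Kₚ) = (8.314 J mol⁻¹ K⁻¹)(600 K) × ln(1.04×10⁻⁶/1.2×10⁻⁵)
   = (4.988 kJ/mol)(-2.446) = -12.2 kJ/mol
ΔG < 0, so the forward reaction is spontaneous (proceeds forward).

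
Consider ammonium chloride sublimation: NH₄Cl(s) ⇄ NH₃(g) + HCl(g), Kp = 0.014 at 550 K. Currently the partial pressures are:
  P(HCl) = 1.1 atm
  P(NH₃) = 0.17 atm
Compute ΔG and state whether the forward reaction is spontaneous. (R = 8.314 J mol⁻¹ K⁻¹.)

(NH₄Cl is a pure solid — omitted from Qp.)
Qp = P(NH₃)·P(HCl) = (0.17)·(1.1) = 0.187
ΔG = RT ln(Qp/Kp) = (8.314 J mol⁻¹ K⁻¹)(550 K) × ln(0.187/0.014)
   = (4.573 kJ/mol)(2.592) = 11.9 kJ/mol
ΔG > 0, so the forward reaction is non-spontaneous (proceeds in reverse).

ΔG = 11.9 kJ/mol; the forward reaction is non-spontaneous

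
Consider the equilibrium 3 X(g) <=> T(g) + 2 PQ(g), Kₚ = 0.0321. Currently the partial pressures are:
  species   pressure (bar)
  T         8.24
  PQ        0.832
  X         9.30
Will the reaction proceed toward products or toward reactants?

Qₚ = P(T)·P(PQ)² / P(X)³ = (8.24)·(0.832)² / (9.30)³ = 0.00709
Qₚ = 0.00709 < Kₚ = 0.0321, so the forward reaction proceeds.

toward products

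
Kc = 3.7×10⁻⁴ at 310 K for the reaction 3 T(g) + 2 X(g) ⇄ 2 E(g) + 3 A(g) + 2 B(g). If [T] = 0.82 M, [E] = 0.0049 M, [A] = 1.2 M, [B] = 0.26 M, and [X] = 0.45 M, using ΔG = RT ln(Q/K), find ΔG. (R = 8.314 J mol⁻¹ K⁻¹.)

Qc = [E]²·[A]³·[B]² / ([T]³·[X]²) = (0.0049)²·(1.2)³·(0.26)² / ((0.82)³·(0.45)²) = 2.51×10⁻⁵
ΔG = RT ln(Qc/Kc) = (8.314 J mol⁻¹ K⁻¹)(310 K) × ln(2.51×10⁻⁵/3.7×10⁻⁴)
   = (2.577 kJ/mol)(-2.691) = -6.93 kJ/mol
ΔG < 0, so the forward reaction is spontaneous (proceeds forward).

ΔG = -6.93 kJ/mol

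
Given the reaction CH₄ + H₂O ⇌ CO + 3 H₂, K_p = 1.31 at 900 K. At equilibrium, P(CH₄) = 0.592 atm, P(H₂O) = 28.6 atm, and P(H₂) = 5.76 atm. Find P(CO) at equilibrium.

At equilibrium, K_p = P(CO)·P(H₂)³ / (P(CH₄)·P(H₂O)) = 1.31.
(P(CO))·(5.76)³ / ((0.592)·(28.6)) = 1.31
P(CO) = 0.116 atm

P(CO) = 0.116 atm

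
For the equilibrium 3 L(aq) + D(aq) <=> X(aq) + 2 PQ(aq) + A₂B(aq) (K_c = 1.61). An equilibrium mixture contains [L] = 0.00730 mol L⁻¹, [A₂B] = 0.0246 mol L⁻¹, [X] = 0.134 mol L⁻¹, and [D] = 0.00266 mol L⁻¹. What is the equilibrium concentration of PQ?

At equilibrium, K_c = [X]·[PQ]²·[A₂B] / ([L]³·[D]) = 1.61.
(0.134)·([PQ])²·(0.0246) / ((0.00730)³·(0.00266)) = 1.61
[PQ]² = 5.05e-7 ⇒ [PQ] = 7.11e-4 mol L⁻¹

[PQ] = 7.11e-4 mol L⁻¹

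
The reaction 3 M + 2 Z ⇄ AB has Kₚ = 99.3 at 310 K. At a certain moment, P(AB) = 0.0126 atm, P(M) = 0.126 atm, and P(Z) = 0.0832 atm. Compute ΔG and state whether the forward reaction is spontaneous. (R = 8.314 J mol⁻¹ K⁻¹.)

Qₚ = P(AB) / (P(M)³·P(Z)²) = (0.0126) / ((0.126)³·(0.0832)²) = 910
ΔG = RT ln(Qₚ/Kₚ) = (8.314 J mol⁻¹ K⁻¹)(310 K) × ln(910/99.3)
   = (2.577 kJ/mol)(2.215) = 5.71 kJ/mol
ΔG > 0, so the forward reaction is non-spontaneous (proceeds in reverse).

ΔG = 5.71 kJ/mol; the forward reaction is non-spontaneous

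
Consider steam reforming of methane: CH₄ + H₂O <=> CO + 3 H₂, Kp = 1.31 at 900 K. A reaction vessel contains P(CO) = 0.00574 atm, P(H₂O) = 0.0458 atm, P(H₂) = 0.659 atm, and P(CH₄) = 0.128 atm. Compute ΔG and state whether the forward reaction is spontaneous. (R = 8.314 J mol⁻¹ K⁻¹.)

Qp = P(CO)·P(H₂)³ / (P(CH₄)·P(H₂O)) = (0.00574)·(0.659)³ / ((0.128)·(0.0458)) = 0.280
ΔG = RT ln(Qp/Kp) = (8.314 J mol⁻¹ K⁻¹)(900 K) × ln(0.280/1.31)
   = (7.483 kJ/mol)(-1.543) = -11.5 kJ/mol
ΔG < 0, so the forward reaction is spontaneous (proceeds forward).

ΔG = -11.5 kJ/mol; the forward reaction is spontaneous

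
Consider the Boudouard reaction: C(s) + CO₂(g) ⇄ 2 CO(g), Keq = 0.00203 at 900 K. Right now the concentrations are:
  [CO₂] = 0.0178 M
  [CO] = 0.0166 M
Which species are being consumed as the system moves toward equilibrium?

(C is a pure solid — omitted from Q.)
Q = [CO]² / [CO₂] = (0.0166)² / (0.0178) = 0.0155
Q = 0.0155 > Keq = 0.00203: net reverse reaction.

CO (products)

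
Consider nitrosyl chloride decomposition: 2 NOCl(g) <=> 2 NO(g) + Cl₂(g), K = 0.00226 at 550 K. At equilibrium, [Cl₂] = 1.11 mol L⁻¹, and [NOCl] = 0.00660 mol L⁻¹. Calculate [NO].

At equilibrium, K = [NO]²·[Cl₂] / [NOCl]² = 0.00226.
([NO])²·(1.11) / (0.00660)² = 0.00226
[NO]² = 8.87×10⁻⁸ ⇒ [NO] = 2.98×10⁻⁴ mol L⁻¹

[NO] = 2.98×10⁻⁴ mol L⁻¹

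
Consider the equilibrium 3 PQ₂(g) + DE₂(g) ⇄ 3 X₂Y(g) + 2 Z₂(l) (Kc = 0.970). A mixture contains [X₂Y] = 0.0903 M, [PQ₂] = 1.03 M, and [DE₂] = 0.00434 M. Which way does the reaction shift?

in the forward direction

(Z₂ is a pure liquid — omitted from Qc.)
Qc = [X₂Y]³ / ([PQ₂]³·[DE₂]) = (0.0903)³ / ((1.03)³·(0.00434)) = 0.155
Qc = 0.155 < Kc = 0.970, so the forward reaction proceeds.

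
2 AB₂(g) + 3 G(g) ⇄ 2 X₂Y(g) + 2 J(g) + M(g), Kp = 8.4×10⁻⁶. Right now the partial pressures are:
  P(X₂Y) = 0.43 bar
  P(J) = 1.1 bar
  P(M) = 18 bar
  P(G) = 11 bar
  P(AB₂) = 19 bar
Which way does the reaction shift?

no net change (already at equilibrium)

Qp = P(X₂Y)²·P(J)²·P(M) / (P(AB₂)²·P(G)³) = (0.43)²·(1.1)²·(18) / ((19)²·(11)³) = 8.4×10⁻⁶
Qp = 8.4×10⁻⁶ = Kp, so the system is already at equilibrium.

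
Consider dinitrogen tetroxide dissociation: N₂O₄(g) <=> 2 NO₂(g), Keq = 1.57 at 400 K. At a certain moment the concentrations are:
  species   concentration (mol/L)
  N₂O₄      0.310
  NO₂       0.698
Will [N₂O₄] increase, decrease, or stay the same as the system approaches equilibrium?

stay the same

Q = [NO₂]² / [N₂O₄] = (0.698)² / (0.310) = 1.57
Q = 1.57 = Keq; the system is at equilibrium.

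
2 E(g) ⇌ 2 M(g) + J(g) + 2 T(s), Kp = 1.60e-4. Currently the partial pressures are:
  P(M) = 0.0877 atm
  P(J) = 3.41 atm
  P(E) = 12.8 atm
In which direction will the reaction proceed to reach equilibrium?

at equilibrium

(T is a pure solid — omitted from Qp.)
Qp = P(M)²·P(J) / P(E)² = (0.0877)²·(3.41) / (12.8)² = 1.60e-4
Qp = 1.60e-4 = Kp, so the system is already at equilibrium.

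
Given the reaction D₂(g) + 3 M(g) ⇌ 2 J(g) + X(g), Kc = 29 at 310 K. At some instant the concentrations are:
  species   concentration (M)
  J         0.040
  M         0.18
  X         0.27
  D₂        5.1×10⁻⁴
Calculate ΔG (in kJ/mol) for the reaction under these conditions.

ΔG = 4.15 kJ/mol

Qc = [J]²·[X] / ([D₂]·[M]³) = (0.040)²·(0.27) / ((5.1×10⁻⁴)·(0.18)³) = 145
ΔG = RT ln(Qc/Kc) = (8.314 J mol⁻¹ K⁻¹)(310 K) × ln(145/29)
   = (2.577 kJ/mol)(1.609) = 4.15 kJ/mol
ΔG > 0, so the forward reaction is non-spontaneous (proceeds in reverse).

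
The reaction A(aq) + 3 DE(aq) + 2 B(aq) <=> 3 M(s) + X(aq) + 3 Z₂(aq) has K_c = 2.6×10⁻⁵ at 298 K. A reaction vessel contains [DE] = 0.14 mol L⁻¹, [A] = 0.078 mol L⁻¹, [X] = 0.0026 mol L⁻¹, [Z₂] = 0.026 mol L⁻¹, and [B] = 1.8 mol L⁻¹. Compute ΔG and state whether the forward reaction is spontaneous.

(M is a pure solid — omitted from Q_c.)
Q_c = [X]·[Z₂]³ / ([A]·[DE]³·[B]²) = (0.0026)·(0.026)³ / ((0.078)·(0.14)³·(1.8)²) = 6.59×10⁻⁵
ΔG = RT ln(Q_c/K_c) = (8.314 J mol⁻¹ K⁻¹)(298 K) × ln(6.59×10⁻⁵/2.6×10⁻⁵)
   = (2.478 kJ/mol)(0.9300) = 2.30 kJ/mol
ΔG > 0, so the forward reaction is non-spontaneous (proceeds in reverse).

ΔG = 2.30 kJ/mol; the forward reaction is non-spontaneous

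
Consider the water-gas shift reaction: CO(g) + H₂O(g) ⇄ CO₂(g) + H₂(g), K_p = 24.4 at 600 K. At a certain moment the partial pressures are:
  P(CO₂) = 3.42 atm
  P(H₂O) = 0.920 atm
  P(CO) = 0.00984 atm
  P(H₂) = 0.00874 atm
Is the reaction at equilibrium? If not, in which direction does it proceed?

to the right

Q_p = P(CO₂)·P(H₂) / (P(CO)·P(H₂O)) = (3.42)·(0.00874) / ((0.00984)·(0.920)) = 3.30
Q_p = 3.30 < K_p = 24.4, so the forward reaction proceeds.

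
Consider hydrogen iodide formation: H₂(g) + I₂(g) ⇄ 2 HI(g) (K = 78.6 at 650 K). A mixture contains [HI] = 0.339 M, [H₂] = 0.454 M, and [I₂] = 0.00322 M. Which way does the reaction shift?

at equilibrium

Q = [HI]² / ([H₂]·[I₂]) = (0.339)² / ((0.454)·(0.00322)) = 78.6
Q = 78.6 = K, so the system is already at equilibrium.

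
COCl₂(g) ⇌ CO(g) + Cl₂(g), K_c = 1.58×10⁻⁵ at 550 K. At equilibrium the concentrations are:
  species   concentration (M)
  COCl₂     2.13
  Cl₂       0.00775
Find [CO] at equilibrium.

At equilibrium, K_c = [CO]·[Cl₂] / [COCl₂] = 1.58×10⁻⁵.
([CO])·(0.00775) / (2.13) = 1.58×10⁻⁵
[CO] = 0.00434 M

[CO] = 0.00434 M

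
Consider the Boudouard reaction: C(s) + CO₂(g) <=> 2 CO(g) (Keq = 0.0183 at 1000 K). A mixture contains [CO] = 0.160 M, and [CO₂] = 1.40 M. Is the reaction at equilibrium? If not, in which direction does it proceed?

neither direction; the system is at equilibrium

(C is a pure solid — omitted from Q.)
Q = [CO]² / [CO₂] = (0.160)² / (1.40) = 0.0183
Q = 0.0183 = Keq, so the system is already at equilibrium.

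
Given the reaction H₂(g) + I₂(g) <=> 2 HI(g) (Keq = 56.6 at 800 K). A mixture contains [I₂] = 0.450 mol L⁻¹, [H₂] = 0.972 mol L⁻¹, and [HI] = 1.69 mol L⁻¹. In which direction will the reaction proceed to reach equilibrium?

in the forward direction

Q = [HI]² / ([H₂]·[I₂]) = (1.69)² / ((0.972)·(0.450)) = 6.53
Q = 6.53 < Keq = 56.6, so the forward reaction proceeds.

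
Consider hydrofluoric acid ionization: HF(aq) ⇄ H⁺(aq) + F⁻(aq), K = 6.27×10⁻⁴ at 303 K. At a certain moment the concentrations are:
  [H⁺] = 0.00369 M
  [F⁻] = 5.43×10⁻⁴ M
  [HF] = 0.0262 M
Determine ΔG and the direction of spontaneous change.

ΔG = -5.30 kJ/mol; the forward reaction is spontaneous

Q = [H⁺]·[F⁻] / [HF] = (0.00369)·(5.43×10⁻⁴) / (0.0262) = 7.65×10⁻⁵
ΔG = RT ln(Q/K) = (8.314 J mol⁻¹ K⁻¹)(303 K) × ln(7.65×10⁻⁵/6.27×10⁻⁴)
   = (2.519 kJ/mol)(-2.104) = -5.30 kJ/mol
ΔG < 0, so the forward reaction is spontaneous (proceeds forward).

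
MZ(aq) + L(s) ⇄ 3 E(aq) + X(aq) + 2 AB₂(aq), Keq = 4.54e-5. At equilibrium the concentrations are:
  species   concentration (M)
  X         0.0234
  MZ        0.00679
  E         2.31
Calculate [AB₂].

[AB₂] = 0.00103 M

(L is a pure solid — omitted from Keq.)
At equilibrium, Keq = [E]³·[X]·[AB₂]² / [MZ] = 4.54e-5.
(2.31)³·(0.0234)·([AB₂])² / (0.00679) = 4.54e-5
[AB₂]² = 1.07e-6 ⇒ [AB₂] = 0.00103 M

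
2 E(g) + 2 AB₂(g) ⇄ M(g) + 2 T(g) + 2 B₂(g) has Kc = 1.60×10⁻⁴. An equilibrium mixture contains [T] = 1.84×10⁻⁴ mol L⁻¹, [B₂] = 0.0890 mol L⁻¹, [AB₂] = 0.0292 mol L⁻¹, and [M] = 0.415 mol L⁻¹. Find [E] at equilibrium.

At equilibrium, Kc = [M]·[T]²·[B₂]² / ([E]²·[AB₂]²) = 1.60×10⁻⁴.
(0.415)·(1.84×10⁻⁴)²·(0.0890)² / (([E])²·(0.0292)²) = 1.60×10⁻⁴
[E]² = 8.16×10⁻⁴ ⇒ [E] = 0.0286 mol L⁻¹

[E] = 0.0286 mol L⁻¹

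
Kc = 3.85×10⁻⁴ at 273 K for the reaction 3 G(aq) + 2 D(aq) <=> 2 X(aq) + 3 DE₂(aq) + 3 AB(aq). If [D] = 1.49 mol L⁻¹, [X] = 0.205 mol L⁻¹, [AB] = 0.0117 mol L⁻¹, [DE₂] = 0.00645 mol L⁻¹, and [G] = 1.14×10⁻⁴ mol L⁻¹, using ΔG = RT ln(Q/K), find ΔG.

ΔG = 6.03 kJ/mol

Qc = [X]²·[DE₂]³·[AB]³ / ([G]³·[D]²) = (0.205)²·(0.00645)³·(0.0117)³ / ((1.14×10⁻⁴)³·(1.49)²) = 0.00549
ΔG = RT ln(Qc/Kc) = (8.314 J mol⁻¹ K⁻¹)(273 K) × ln(0.00549/3.85×10⁻⁴)
   = (2.270 kJ/mol)(2.657) = 6.03 kJ/mol
ΔG > 0, so the forward reaction is non-spontaneous (proceeds in reverse).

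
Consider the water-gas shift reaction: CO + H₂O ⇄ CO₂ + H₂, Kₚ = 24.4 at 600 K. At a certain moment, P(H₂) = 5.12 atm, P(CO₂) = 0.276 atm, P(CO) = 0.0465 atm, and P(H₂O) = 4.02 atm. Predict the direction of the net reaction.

forward (toward products)

Qₚ = P(CO₂)·P(H₂) / (P(CO)·P(H₂O)) = (0.276)·(5.12) / ((0.0465)·(4.02)) = 7.56
Qₚ = 7.56 < Kₚ = 24.4, so the forward reaction proceeds.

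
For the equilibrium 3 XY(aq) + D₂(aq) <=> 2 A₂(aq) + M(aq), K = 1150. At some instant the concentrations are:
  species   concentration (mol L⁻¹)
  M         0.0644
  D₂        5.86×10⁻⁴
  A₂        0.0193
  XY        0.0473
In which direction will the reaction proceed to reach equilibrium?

Q = [A₂]²·[M] / ([XY]³·[D₂]) = (0.0193)²·(0.0644) / ((0.0473)³·(5.86×10⁻⁴)) = 387
Q = 387 < K = 1150, so the forward reaction proceeds.

toward products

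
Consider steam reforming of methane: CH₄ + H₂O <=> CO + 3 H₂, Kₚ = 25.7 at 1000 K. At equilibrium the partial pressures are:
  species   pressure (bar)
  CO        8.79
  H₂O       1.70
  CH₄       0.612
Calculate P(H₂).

At equilibrium, Kₚ = P(CO)·P(H₂)³ / (P(CH₄)·P(H₂O)) = 25.7.
(8.79)·(P(H₂))³ / ((0.612)·(1.70)) = 25.7
P(H₂)³ = 3.04 ⇒ P(H₂) = 1.45 bar

P(H₂) = 1.45 bar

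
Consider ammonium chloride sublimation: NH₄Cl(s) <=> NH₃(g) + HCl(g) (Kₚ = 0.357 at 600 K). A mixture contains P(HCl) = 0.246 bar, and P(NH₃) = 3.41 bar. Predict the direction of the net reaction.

(NH₄Cl is a pure solid — omitted from Qₚ.)
Qₚ = P(NH₃)·P(HCl) = (3.41)·(0.246) = 0.839
Qₚ = 0.839 > Kₚ = 0.357, so the reverse reaction proceeds.

in the reverse direction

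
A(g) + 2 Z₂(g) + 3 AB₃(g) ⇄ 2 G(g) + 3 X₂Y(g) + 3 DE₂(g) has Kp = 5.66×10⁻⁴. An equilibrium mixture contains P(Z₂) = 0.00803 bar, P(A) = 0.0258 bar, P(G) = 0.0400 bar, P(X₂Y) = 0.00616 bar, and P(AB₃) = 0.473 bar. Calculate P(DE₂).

At equilibrium, Kp = P(G)²·P(X₂Y)³·P(DE₂)³ / (P(A)·P(Z₂)²·P(AB₃)³) = 5.66×10⁻⁴.
(0.0400)²·(0.00616)³·(P(DE₂))³ / ((0.0258)·(0.00803)²·(0.473)³) = 5.66×10⁻⁴
P(DE₂)³ = 0.266 ⇒ P(DE₂) = 0.643 bar

P(DE₂) = 0.643 bar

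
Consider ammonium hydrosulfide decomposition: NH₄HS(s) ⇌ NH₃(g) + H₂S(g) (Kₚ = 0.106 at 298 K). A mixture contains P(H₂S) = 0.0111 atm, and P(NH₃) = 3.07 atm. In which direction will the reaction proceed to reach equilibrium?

to the right

(NH₄HS is a pure solid — omitted from Qₚ.)
Qₚ = P(NH₃)·P(H₂S) = (3.07)·(0.0111) = 0.0341
Qₚ = 0.0341 < Kₚ = 0.106, so the forward reaction proceeds.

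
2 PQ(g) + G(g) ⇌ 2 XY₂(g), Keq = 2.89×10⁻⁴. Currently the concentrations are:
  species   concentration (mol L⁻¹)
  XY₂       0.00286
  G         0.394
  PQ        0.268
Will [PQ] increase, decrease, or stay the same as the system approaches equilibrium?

stay the same

Q = [XY₂]² / ([PQ]²·[G]) = (0.00286)² / ((0.268)²·(0.394)) = 2.89×10⁻⁴
Q = 2.89×10⁻⁴ = Keq; the system is at equilibrium.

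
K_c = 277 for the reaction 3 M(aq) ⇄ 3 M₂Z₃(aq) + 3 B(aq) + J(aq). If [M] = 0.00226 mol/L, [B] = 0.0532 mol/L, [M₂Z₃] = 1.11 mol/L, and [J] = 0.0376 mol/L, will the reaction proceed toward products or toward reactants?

to the left

Q_c = [M₂Z₃]³·[B]³·[J] / [M]³ = (1.11)³·(0.0532)³·(0.0376) / (0.00226)³ = 671
Q_c = 671 > K_c = 277, so the reverse reaction proceeds.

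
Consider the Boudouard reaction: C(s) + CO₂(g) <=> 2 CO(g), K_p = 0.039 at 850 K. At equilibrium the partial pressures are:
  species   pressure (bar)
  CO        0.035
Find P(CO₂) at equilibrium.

P(CO₂) = 0.031 bar

(C is a pure solid — omitted from K_p.)
At equilibrium, K_p = P(CO)² / P(CO₂) = 0.039.
(0.035)² / (P(CO₂)) = 0.039
P(CO₂) = 0.0314 = 0.031 bar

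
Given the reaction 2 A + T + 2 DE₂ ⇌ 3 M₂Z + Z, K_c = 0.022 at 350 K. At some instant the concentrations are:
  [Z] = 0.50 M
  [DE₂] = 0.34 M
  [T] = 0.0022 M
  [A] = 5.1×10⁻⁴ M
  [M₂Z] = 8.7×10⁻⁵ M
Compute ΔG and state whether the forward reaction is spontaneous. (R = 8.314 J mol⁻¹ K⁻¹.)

Q_c = [M₂Z]³·[Z] / ([A]²·[T]·[DE₂]²) = (8.7×10⁻⁵)³·(0.50) / ((5.1×10⁻⁴)²·(0.0022)·(0.34)²) = 0.00498
ΔG = RT ln(Q_c/K_c) = (8.314 J mol⁻¹ K⁻¹)(350 K) × ln(0.00498/0.022)
   = (2.910 kJ/mol)(-1.486) = -4.32 kJ/mol
ΔG < 0, so the forward reaction is spontaneous (proceeds forward).

ΔG = -4.32 kJ/mol; the forward reaction is spontaneous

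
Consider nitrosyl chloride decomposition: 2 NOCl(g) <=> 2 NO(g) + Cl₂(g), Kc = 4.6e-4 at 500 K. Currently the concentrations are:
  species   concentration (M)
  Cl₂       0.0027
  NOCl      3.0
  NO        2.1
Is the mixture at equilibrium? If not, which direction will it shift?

no; Q > K, reaction proceeds in reverse

Qc = [NO]²·[Cl₂] / [NOCl]² = (2.1)²·(0.0027) / (3.0)² = 0.0013
Qc = 0.0013 > Kc = 4.6e-4: net reverse reaction.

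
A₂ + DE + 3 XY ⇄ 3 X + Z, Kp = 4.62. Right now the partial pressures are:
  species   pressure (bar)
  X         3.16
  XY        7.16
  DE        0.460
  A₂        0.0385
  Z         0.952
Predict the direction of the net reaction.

no net change (already at equilibrium)

Qp = P(X)³·P(Z) / (P(A₂)·P(DE)·P(XY)³) = (3.16)³·(0.952) / ((0.0385)·(0.460)·(7.16)³) = 4.62
Qp = 4.62 = Kp, so the system is already at equilibrium.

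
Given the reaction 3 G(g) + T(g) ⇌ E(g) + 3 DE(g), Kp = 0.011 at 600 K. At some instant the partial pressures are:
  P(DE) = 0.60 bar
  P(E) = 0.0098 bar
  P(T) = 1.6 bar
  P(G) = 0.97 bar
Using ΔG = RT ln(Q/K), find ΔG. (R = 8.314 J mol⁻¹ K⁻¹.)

Qp = P(E)·P(DE)³ / (P(G)³·P(T)) = (0.0098)·(0.60)³ / ((0.97)³·(1.6)) = 0.00145
ΔG = RT ln(Qp/Kp) = (8.314 J mol⁻¹ K⁻¹)(600 K) × ln(0.00145/0.011)
   = (4.988 kJ/mol)(-2.026) = -10.1 kJ/mol
ΔG < 0, so the forward reaction is spontaneous (proceeds forward).

ΔG = -10.1 kJ/mol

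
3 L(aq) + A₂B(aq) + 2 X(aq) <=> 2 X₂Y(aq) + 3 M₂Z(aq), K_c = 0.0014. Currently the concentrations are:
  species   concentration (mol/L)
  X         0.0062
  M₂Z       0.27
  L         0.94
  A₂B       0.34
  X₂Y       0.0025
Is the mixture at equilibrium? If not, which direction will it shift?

Q_c = [X₂Y]²·[M₂Z]³ / ([L]³·[A₂B]·[X]²) = (0.0025)²·(0.27)³ / ((0.94)³·(0.34)·(0.0062)²) = 0.011
Q_c = 0.011 > K_c = 0.0014: net reverse reaction.

no; Q > K, reaction proceeds in reverse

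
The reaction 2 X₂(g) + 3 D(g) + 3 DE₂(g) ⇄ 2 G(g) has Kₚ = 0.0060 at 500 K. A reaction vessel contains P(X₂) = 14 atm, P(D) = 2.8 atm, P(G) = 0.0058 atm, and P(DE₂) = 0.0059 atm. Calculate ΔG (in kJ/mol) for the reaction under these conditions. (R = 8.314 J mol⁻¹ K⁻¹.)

ΔG = 7.68 kJ/mol

Qₚ = P(G)² / (P(X₂)²·P(D)³·P(DE₂)³) = (0.0058)² / ((14)²·(2.8)³·(0.0059)³) = 0.0381
ΔG = RT ln(Qₚ/Kₚ) = (8.314 J mol⁻¹ K⁻¹)(500 K) × ln(0.0381/0.0060)
   = (4.157 kJ/mol)(1.848) = 7.68 kJ/mol
ΔG > 0, so the forward reaction is non-spontaneous (proceeds in reverse).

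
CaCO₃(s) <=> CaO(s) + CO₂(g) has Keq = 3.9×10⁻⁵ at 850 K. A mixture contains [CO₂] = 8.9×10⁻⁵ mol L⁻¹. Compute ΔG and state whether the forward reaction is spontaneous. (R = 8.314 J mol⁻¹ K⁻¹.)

ΔG = 5.83 kJ/mol; the forward reaction is non-spontaneous

(CaCO₃, CaO are pure solids — omitted from Q.)
Q = [CO₂] = 8.90×10⁻⁵
ΔG = RT ln(Q/Keq) = (8.314 J mol⁻¹ K⁻¹)(850 K) × ln(8.90×10⁻⁵/3.9×10⁻⁵)
   = (7.067 kJ/mol)(0.8251) = 5.83 kJ/mol
ΔG > 0, so the forward reaction is non-spontaneous (proceeds in reverse).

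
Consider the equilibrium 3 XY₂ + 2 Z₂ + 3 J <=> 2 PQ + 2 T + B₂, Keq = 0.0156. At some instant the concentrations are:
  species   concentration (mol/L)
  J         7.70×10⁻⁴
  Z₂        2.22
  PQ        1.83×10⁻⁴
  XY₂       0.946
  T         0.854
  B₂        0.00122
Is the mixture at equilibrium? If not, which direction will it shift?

yes, at equilibrium

Q = [PQ]²·[T]²·[B₂] / ([XY₂]³·[Z₂]²·[J]³) = (1.83×10⁻⁴)²·(0.854)²·(0.00122) / ((0.946)³·(2.22)²·(7.70×10⁻⁴)³) = 0.0156
Q = 0.0156 = Keq; the system is at equilibrium.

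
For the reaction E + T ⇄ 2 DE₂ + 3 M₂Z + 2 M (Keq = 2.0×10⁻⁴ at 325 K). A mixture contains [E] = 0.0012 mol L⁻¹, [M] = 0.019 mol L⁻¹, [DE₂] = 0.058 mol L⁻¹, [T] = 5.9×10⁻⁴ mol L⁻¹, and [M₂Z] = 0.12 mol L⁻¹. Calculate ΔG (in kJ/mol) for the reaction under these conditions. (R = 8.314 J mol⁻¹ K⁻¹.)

Q = [DE₂]²·[M₂Z]³·[M]² / ([E]·[T]) = (0.058)²·(0.12)³·(0.019)² / ((0.0012)·(5.9×10⁻⁴)) = 0.00296
ΔG = RT ln(Q/Keq) = (8.314 J mol⁻¹ K⁻¹)(325 K) × ln(0.00296/2.0×10⁻⁴)
   = (2.702 kJ/mol)(2.695) = 7.28 kJ/mol
ΔG > 0, so the forward reaction is non-spontaneous (proceeds in reverse).

ΔG = 7.28 kJ/mol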